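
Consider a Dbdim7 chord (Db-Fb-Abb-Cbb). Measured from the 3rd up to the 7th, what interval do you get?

diminished fifth

3rd = Fb; 7th = Cbb.
From Fb to Cbb: 6 semitones over a fifth = diminished.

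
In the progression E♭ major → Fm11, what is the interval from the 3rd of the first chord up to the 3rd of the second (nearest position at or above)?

minor 2nd

E♭ major has G as its 3rd, and Fm11 has A♭ as its 3rd.
From G to A♭: 1 semitone over a second = minor.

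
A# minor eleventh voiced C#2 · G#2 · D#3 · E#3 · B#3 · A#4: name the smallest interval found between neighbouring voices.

M2

Adjacent intervals: C#2→G#2 = perfect fifth; G#2→D#3 = perfect fifth; D#3→E#3 = major second; E#3→B#3 = perfect fifth; B#3→A#4 = minor seventh.
The smallest is D#3 to E#3, a major second (2 semitones).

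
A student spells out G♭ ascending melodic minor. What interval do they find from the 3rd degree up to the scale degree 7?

augmented fifth

G♭ melodic minor: G♭ A♭ B𝄫 C♭ D♭ E♭ F.
The 3rd degree is B𝄫 and the 7th degree is F.
B𝄫 up to F is 8 semitones, a half step wider than a perfect fifth, so the interval is augmented.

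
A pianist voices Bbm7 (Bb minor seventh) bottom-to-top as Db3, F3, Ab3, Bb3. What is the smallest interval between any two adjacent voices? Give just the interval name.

Adjacent intervals: Db3→F3 = major third; F3→Ab3 = minor third; Ab3→Bb3 = major second.
The smallest is Ab3 to Bb3, a major second (2 semitones).

major 2nd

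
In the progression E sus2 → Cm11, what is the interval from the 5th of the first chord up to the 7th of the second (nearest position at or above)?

diminished octave

The 5th of E sus2 is B; the 7th of Cm11 is Bb.
B up to Bb is 11 semitones, a half step narrower than a perfect octave, so the interval is diminished.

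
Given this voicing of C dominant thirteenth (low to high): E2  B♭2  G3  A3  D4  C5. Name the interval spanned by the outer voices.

The outer voices are E2 and C5.
From E to C: 32 semitones over a 20th = minor.

minor 20th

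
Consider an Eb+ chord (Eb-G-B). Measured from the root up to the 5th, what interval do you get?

A5

The root is Eb and the 5th is B.
5 letter names make it a fifth; at 8 semitones (a half step wider than perfect) the quality is augmented.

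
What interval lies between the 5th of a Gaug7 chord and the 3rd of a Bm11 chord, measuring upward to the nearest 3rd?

Gaug7 has D# as its 5th, and Bm11 has D as its 3rd.
8 letter names make it an octave; at 11 semitones (a half step narrower than perfect) the quality is diminished.

diminished 8th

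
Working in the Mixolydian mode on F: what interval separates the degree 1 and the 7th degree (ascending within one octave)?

minor seventh

Spelling the Mixolydian mode on F: F G A B♭ C D E♭.
So we need the interval from F up to E♭.
7 letter names make it a seventh; at 10 semitones (a half step narrower than major) the quality is minor.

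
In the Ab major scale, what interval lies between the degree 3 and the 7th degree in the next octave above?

perfect 12th

The scale runs Ab Bb C Db Eb F G.
So we need the interval from C up to G.
From C to G is 19 semitones, exactly the perfect twelfth.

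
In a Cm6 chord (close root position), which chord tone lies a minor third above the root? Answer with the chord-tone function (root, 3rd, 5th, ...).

Spelling the chord: C E♭ G A.
The root is C. A minor third above C is E♭.
E♭ is the chord's 3rd.

3rd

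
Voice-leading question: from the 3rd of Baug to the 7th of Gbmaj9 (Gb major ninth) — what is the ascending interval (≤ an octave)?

diminished third

The 3rd of Baug is D#; the 7th of Gbmaj9 (Gb major ninth) is F.
3 letter names make it a third; at 2 semitones (a whole step narrower than major) the quality is diminished.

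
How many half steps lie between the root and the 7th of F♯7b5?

10

F♯7b5 is spelled F♯–A♯–C–E.
F♯ to E is a minor seventh: 10 semitones.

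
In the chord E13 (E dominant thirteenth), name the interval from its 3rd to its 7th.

diminished 5th

E13 is spelled E-G#-B-D-F#-C#.
That puts G# below D.
G# up to D is 6 semitones, a half step narrower than a perfect fifth, so the interval is diminished.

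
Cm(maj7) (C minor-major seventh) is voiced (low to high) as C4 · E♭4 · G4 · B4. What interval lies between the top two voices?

M3

Those voices are G4 and B4.
Counting 3 letters and 4 half steps from G gives a major third.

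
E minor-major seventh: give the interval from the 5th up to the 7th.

major third

Spelling the chord: E G B D#.
So we need the interval from B up to D#.
B up to D# spans 3 letter names and 4 semitones — a major third.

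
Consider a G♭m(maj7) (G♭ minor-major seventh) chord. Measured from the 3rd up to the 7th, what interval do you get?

G♭mM7 (G♭ minor-major seventh) is spelled G♭ B𝄫 D♭ F.
3rd = B𝄫; 7th = F.
B𝄫 up to F is 8 semitones, a half step wider than a perfect fifth, so the interval is augmented.

augmented fifth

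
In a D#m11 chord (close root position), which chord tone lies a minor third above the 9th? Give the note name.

D#m11 is spelled D#, F#, A#, C#, E#, G#.
The 9th is E#. A minor third above E# is G#.
G# is the chord's 11th.

G#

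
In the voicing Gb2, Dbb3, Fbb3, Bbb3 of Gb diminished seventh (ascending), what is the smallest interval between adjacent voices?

Adjacent intervals: Gb2→Dbb3 = diminished fifth; Dbb3→Fbb3 = minor third; Fbb3→Bbb3 = augmented fourth.
The smallest is Dbb3 to Fbb3, a minor third (3 semitones).

minor third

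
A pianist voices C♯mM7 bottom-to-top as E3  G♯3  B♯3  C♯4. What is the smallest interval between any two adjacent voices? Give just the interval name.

m2

Adjacent intervals: E3→G♯3 = major third; G♯3→B♯3 = major third; B♯3→C♯4 = minor second.
The smallest is B♯3 to C♯4, a minor second (1 semitone).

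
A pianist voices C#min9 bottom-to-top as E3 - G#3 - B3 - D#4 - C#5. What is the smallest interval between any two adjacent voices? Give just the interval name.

minor 3rd

Adjacent intervals: E3→G#3 = major third; G#3→B3 = minor third; B3→D#4 = major third; D#4→C#5 = minor seventh.
The smallest is G#3 to B3, a minor third (3 semitones).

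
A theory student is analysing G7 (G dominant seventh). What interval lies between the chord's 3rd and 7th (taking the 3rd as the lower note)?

diminished 5th

The chord tones of G7 (G dominant seventh) are G-B-D-F.
The 3rd is B and the 7th is F.
B up to F is 6 semitones, a half step narrower than a perfect fifth, so the interval is diminished.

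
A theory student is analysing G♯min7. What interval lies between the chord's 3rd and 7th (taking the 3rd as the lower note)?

perfect fifth

G♯ minor seventh: G♯–B–D♯–F♯.
3rd = B; 7th = F♯.
B up to F♯ spans 5 letter names and 7 semitones — a perfect fifth.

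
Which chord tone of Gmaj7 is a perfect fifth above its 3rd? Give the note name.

F#

GΔ7: G B D F#.
The 3rd is B. A perfect fifth above B is F#.
F# is the chord's 7th.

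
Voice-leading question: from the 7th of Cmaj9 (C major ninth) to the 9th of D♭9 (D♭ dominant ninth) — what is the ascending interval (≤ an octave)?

d4

The 7th of Cmaj9 (C major ninth) is B; the 9th of D♭9 (D♭ dominant ninth) is E♭.
4 letter names make it a fourth; at 4 semitones (a half step narrower than perfect) the quality is diminished.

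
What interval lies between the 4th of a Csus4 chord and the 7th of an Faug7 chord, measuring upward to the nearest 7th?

minor 7th

Csus4 has F as its 4th, and Faug7 has Eb as its 7th.
From F to Eb: 10 semitones over a seventh = minor.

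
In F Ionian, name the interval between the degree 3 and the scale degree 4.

F major: F G A Bb C D E.
So we need the interval from A up to Bb.
2 letter names make it a second; at 1 semitone (a half step narrower than major) the quality is minor.

minor second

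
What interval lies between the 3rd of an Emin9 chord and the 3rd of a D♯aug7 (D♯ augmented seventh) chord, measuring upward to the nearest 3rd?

A7

The 3rd of Emin9 is G; the 3rd of D♯aug7 (D♯ augmented seventh) is F𝄪.
G up to F𝄪 is 12 semitones, a half step wider than a major seventh, so the interval is augmented.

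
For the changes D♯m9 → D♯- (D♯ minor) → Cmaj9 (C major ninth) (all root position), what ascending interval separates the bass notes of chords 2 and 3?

diminished seventh

The roots are D♯ and C.
D♯ up to C is 9 semitones, a whole step narrower than a major seventh, so the interval is diminished.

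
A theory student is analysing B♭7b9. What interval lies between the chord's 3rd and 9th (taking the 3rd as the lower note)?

B♭7b9: B♭ D F A♭ C♭.
That puts D below C♭.
From D to C♭: 9 semitones over a seventh = diminished.

diminished seventh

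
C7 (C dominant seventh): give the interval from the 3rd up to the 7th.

C7 is spelled C–E–G–Bb.
3rd = E; 7th = Bb.
From E to Bb: 6 semitones over a fifth = diminished.
That tritone between 3rd and 7th is what gives the dominant seventh its pull toward resolution.

diminished 5th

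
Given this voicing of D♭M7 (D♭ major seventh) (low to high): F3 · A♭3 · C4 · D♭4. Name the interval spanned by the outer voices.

The outer voices are F3 and D♭4.
6 letter names make it a sixth; at 8 semitones (a half step narrower than major) the quality is minor.

minor sixth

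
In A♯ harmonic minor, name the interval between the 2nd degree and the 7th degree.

A♯ harmonic minor: A♯ B♯ C♯ D♯ E♯ F♯ G𝄪.
2nd degree = B♯; degree 7 = G𝄪.
B♯ up to G𝄪 spans 6 letter names and 9 semitones — a major sixth.

major sixth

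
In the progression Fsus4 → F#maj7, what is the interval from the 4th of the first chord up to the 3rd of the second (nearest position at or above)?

augmented seventh

Fsus4 has Bb as its 4th, and F#maj7 has A# as its 3rd.
From Bb to A#: 12 semitones over a seventh = augmented.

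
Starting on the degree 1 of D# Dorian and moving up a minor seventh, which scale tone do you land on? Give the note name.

The scale is D# E# F# G# A# B# C#.
The degree 1 is D#; a minor seventh above that is C# — scale degree 7.

C#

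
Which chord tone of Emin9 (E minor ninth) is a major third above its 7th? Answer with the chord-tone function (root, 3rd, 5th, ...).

9th

Spelling the chord: E, G, B, D, F#.
The 7th is D. A major third above D is F#.
F# is the chord's 9th.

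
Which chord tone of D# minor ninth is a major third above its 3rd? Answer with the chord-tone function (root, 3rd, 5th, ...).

D#m9: D#–F#–A#–C#–E#.
The 3rd is F#. A major third above F# is A#.
A# is the chord's 5th.

5th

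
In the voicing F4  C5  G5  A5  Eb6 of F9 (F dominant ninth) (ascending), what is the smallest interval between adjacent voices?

Adjacent intervals: F4→C5 = perfect fifth; C5→G5 = perfect fifth; G5→A5 = major second; A5→Eb6 = diminished fifth.
The smallest is G5 to A5, a major second (2 semitones).

major second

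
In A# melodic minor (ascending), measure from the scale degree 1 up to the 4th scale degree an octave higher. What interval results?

Spelling A# melodic minor (ascending): A# B# C# D# E# F## G##.
So we need the interval from A# up to D#.
A# up to D# spans 11 letter names and 17 semitones — a perfect eleventh.

perfect eleventh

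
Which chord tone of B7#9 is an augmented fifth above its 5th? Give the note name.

B7#9 (B dominant seventh sharp nine): B-D♯-F♯-A-C𝄪.
The 5th is F♯. An augmented fifth above F♯ is C𝄪.
C𝄪 is the chord's 9th.

C##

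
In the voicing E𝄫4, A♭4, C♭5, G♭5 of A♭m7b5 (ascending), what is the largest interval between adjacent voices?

Adjacent intervals: E𝄫4→A♭4 = augmented fourth; A♭4→C♭5 = minor third; C♭5→G♭5 = perfect fifth.
The largest is C♭5 to G♭5, a perfect fifth (7 semitones).

perfect fifth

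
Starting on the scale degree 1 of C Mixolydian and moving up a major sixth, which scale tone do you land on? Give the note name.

The scale is C D E F G A Bb.
The scale degree 1 is C; a major sixth above that is A — scale degree 6.

A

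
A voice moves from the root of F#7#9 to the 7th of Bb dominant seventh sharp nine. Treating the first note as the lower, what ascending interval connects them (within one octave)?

diminished third

The root of F#7#9 is F#; the 7th of Bb dominant seventh sharp nine is Ab.
F# up to Ab is 2 semitones, a whole step narrower than a major third, so the interval is diminished.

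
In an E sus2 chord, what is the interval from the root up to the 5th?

perfect 5th

The chord tones of Esus2 are E, F#, B.
So we need the interval from E up to B.
From E to B is 7 semitones, exactly the perfect fifth.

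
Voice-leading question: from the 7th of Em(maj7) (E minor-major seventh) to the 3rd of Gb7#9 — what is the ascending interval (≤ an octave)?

Em(maj7) (E minor-major seventh) has D# as its 7th, and Gb7#9 has Bb as its 3rd.
D# up to Bb is 7 semitones, a whole step narrower than a major sixth, so the interval is diminished.

diminished sixth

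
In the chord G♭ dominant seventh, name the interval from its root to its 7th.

G♭7 is spelled G♭-B♭-D♭-F♭.
So we need the interval from G♭ up to F♭.
From G♭ to F♭: 10 semitones over a seventh = minor.

minor 7th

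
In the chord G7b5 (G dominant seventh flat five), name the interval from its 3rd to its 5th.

G dominant seventh flat five is spelled G B D♭ F.
That puts B below D♭.
3 letter names make it a third; at 2 semitones (a whole step narrower than major) the quality is diminished.

diminished third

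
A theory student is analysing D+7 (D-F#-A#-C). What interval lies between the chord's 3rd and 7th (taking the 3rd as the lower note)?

That puts F# below C.
From F# to C: 6 semitones over a fifth = diminished.

d5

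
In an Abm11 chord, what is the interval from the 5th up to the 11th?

minor 7th

Spelling the chord: Ab-Cb-Eb-Gb-Bb-Db.
The 5th is Eb and the 11th is Db.
From Eb to Db: 10 semitones over a seventh = minor.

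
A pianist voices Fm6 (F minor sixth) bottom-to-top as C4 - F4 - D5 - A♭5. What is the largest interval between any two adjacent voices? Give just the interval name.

Adjacent intervals: C4→F4 = perfect fourth; F4→D5 = major sixth; D5→A♭5 = diminished fifth.
The largest is F4 to D5, a major sixth (9 semitones).

M6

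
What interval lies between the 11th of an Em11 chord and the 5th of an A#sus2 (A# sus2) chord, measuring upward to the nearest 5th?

augmented fifth

The 11th of Em11 is A; the 5th of A#sus2 (A# sus2) is E#.
5 letter names make it a fifth; at 8 semitones (a half step wider than perfect) the quality is augmented.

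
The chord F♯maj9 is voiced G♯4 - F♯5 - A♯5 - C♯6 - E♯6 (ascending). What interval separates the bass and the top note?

major thirteenth

The outer voices are G♯4 and E♯6.
From G♯ to E♯ is 21 semitones, exactly the major thirteenth.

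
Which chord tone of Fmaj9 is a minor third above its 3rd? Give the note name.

C

The chord tones of F major ninth are F-A-C-E-G.
The 3rd is A. A minor third above A is C.
C is the chord's 5th.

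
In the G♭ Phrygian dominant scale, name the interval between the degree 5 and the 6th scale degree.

Spelling the G♭ Phrygian dominant scale: G♭ A𝄫 B♭ C♭ D♭ E𝄫 F♭.
That puts D♭ below E𝄫.
From D♭ to E𝄫: 1 semitone over a second = minor.

m2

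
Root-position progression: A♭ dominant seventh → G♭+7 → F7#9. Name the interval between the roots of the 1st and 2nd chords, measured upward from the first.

The roots are A♭ and G♭.
From A♭ to G♭: 10 semitones over a seventh = minor.

minor seventh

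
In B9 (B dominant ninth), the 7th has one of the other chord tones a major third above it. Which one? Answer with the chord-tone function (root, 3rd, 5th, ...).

B9 is spelled B-D#-F#-A-C#.
The 7th is A. A major third above A is C#.
C# is the chord's 9th.

9th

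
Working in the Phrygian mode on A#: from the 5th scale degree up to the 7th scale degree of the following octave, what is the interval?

A# phrygian: A# B C# D# E# F# G#.
That puts E# below G#.
From E# to G#: 15 semitones over a tenth = minor.

minor tenth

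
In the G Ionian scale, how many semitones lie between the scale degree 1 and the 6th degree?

9

The scale is G A B C D E F♯.
G up to E is a major sixth — 9 semitones.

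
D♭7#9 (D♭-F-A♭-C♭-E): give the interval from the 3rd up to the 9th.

So we need the interval from F up to E.
From F to E is 11 semitones, exactly the major seventh.

major seventh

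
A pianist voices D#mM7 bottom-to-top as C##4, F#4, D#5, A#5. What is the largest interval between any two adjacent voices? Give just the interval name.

major sixth

Adjacent intervals: C##4→F#4 = diminished fourth; F#4→D#5 = major sixth; D#5→A#5 = perfect fifth.
The largest is F#4 to D#5, a major sixth (9 semitones).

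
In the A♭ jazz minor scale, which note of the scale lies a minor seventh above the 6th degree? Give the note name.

The scale is A♭ B♭ C♭ D♭ E♭ F G.
The 6th degree is F; a minor seventh above that is E♭ — scale degree 5.

Eb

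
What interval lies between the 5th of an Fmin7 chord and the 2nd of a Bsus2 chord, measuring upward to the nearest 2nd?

A1

Fmin7 has C as its 5th, and Bsus2 has C# as its 2nd.
C up to C# is 1 semitone, a half step wider than a perfect unison, so the interval is augmented.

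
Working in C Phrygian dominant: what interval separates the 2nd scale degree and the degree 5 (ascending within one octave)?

augmented 4th

The scale runs C Db E F G Ab Bb.
The 2nd scale degree is Db and the degree 5 is G.
Db up to G is 6 semitones, a half step wider than a perfect fourth, so the interval is augmented.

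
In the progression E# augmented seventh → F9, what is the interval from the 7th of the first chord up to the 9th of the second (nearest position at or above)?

The 7th of E# augmented seventh is D#; the 9th of F9 is G.
From D# to G: 4 semitones over a fourth = diminished.

diminished 4th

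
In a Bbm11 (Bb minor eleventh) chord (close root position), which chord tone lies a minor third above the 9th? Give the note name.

Eb

Bb minor eleventh: Bb-Db-F-Ab-C-Eb.
The 9th is C. A minor third above C is Eb.
Eb is the chord's 11th.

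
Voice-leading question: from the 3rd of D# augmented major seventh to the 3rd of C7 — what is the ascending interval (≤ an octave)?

The 3rd of D# augmented major seventh is F##; the 3rd of C7 is E.
7 letter names make it a seventh; at 9 semitones (a whole step narrower than major) the quality is diminished.

diminished 7th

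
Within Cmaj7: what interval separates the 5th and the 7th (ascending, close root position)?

major third

C major seventh: C-E-G-B.
So we need the interval from G up to B.
From G to B is 4 semitones, exactly the major third.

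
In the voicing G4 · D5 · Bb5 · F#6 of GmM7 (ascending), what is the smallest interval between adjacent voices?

perfect fifth

Adjacent intervals: G4→D5 = perfect fifth; D5→Bb5 = minor sixth; Bb5→F#6 = augmented fifth.
The smallest is G4 to D5, a perfect fifth (7 semitones).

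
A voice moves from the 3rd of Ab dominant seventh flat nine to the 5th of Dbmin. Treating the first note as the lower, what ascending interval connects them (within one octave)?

minor sixth

The 3rd of Ab dominant seventh flat nine is C; the 5th of Dbmin is Ab.
From C to Ab: 8 semitones over a sixth = minor.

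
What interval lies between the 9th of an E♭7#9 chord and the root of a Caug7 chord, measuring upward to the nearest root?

The 9th of E♭7#9 is F♯; the root of Caug7 is C.
5 letter names make it a fifth; at 6 semitones (a half step narrower than perfect) the quality is diminished.

diminished fifth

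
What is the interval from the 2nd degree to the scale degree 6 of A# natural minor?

Spelling A# natural minor: A# B# C# D# E# F# G#.
So we need the interval from B# up to F#.
5 letter names make it a fifth; at 6 semitones (a half step narrower than perfect) the quality is diminished.

diminished 5th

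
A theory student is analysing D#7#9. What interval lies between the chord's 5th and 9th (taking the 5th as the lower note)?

augmented fifth

D#7#9 is spelled D#, F##, A#, C#, E##.
The 5th is A# and the 9th is E##.
5 letter names make it a fifth; at 8 semitones (a half step wider than perfect) the quality is augmented.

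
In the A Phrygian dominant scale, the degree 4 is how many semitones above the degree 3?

The scale is A Bb C# D E F G.
C# up to D is a minor second — 1 semitone.

1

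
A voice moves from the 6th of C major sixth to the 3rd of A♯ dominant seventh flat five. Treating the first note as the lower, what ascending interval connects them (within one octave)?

augmented third

C major sixth has A as its 6th, and A♯ dominant seventh flat five has C𝄪 as its 3rd.
3 letter names make it a third; at 5 semitones (a half step wider than major) the quality is augmented.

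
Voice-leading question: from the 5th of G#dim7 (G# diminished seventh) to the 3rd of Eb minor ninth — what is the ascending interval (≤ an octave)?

The 5th of G#dim7 (G# diminished seventh) is D; the 3rd of Eb minor ninth is Gb.
D up to Gb is 4 semitones, a half step narrower than a perfect fourth, so the interval is diminished.

diminished fourth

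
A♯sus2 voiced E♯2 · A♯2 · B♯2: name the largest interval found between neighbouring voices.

perfect fourth

Adjacent intervals: E♯2→A♯2 = perfect fourth; A♯2→B♯2 = major second.
The largest is E♯2 to A♯2, a perfect fourth (5 semitones).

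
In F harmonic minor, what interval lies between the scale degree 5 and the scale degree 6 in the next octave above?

minor ninth

The scale runs F G Ab Bb C Db E.
The scale degree 5 is C and the degree 6 (up an octave) is Db.
9 letter names make it a ninth; at 13 semitones (a half step narrower than major) the quality is minor.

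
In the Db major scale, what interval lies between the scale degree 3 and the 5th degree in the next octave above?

The scale runs Db Eb F Gb Ab Bb C.
Scale degree 3 = F; 5th degree (up an octave) = Ab.
From F to Ab: 15 semitones over a tenth = minor.

minor tenth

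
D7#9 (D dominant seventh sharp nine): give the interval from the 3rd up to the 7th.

Spelling the chord: D, F#, A, C, E#.
So we need the interval from F# up to C.
F# up to C is 6 semitones, a half step narrower than a perfect fifth, so the interval is diminished.

diminished fifth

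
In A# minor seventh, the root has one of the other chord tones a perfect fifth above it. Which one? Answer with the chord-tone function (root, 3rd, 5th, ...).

A#m7: A#, C#, E#, G#.
The root is A#. A perfect fifth above A# is E#.
E# is the chord's 5th.

5th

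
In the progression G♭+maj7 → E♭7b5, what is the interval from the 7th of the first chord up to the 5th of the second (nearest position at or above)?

d4

G♭+maj7 has F as its 7th, and E♭7b5 has B𝄫 as its 5th.
4 letter names make it a fourth; at 4 semitones (a half step narrower than perfect) the quality is diminished.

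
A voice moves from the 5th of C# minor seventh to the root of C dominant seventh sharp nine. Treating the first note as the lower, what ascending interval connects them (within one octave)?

diminished 4th

C# minor seventh has G# as its 5th, and C dominant seventh sharp nine has C as its root.
4 letter names make it a fourth; at 4 semitones (a half step narrower than perfect) the quality is diminished.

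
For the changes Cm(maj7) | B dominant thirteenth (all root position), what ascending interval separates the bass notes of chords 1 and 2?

The roots are C and B.
Counting 7 letters and 11 half steps from C gives a major seventh.

major seventh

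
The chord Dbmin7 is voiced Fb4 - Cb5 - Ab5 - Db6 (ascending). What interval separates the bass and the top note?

The outer voices are Fb4 and Db6.
Fb up to Db spans 13 letter names and 21 semitones — a major thirteenth.

major thirteenth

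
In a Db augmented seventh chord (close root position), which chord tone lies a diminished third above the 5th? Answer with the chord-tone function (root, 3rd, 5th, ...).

7th

Db augmented seventh is spelled Db-F-A-Cb.
The 5th is A. A diminished third above A is Cb.
Cb is the chord's 7th.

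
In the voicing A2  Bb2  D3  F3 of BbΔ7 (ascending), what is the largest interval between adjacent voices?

Adjacent intervals: A2→Bb2 = minor second; Bb2→D3 = major third; D3→F3 = minor third.
The largest is Bb2 to D3, a major third (4 semitones).

major third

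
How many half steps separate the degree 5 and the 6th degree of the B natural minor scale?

1

The scale is B C# D E F# G A.
F# up to G is a minor second — 1 semitone.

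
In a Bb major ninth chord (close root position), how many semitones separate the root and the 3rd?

The chord tones of Bbmaj9 are Bb D F A C.
Bb to D is a major third: 4 semitones.

4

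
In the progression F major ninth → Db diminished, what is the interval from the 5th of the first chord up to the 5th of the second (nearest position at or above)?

F major ninth has C as its 5th, and Db diminished has Abb as its 5th.
6 letter names make it a sixth; at 7 semitones (a whole step narrower than major) the quality is diminished.

d6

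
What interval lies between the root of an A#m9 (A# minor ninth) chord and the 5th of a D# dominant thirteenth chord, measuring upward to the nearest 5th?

The root of A#m9 (A# minor ninth) is A#; the 5th of D# dominant thirteenth is A#.
From A# to A# is 0 semitones, exactly the perfect unison.

perfect unison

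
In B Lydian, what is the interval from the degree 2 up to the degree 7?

B lydian: B C# D# E# F# G# A#.
The degree 2 is C# and the degree 7 is A#.
C# up to A# spans 6 letter names and 9 semitones — a major sixth.

major sixth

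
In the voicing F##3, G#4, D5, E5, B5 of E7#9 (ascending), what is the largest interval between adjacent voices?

minor ninth

Adjacent intervals: F##3→G#4 = minor ninth; G#4→D5 = diminished fifth; D5→E5 = major second; E5→B5 = perfect fifth.
The largest is F##3 to G#4, a minor ninth (13 semitones).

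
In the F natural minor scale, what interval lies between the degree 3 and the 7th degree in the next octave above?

perfect 12th

F natural minor: F G Ab Bb C Db Eb.
The degree 3 is Ab and the 7th degree (up an octave) is Eb.
Counting 12 letters and 19 half steps from Ab gives a perfect twelfth.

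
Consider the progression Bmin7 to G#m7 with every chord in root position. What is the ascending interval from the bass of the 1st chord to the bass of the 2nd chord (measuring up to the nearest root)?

The roots are B and G#.
From B to G# is 9 semitones, exactly the major sixth.

major sixth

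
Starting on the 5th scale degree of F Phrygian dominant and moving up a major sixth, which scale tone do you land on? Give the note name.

The scale is F Gb A Bb C Db Eb.
The 5th scale degree is C; a major sixth above that is A — scale degree 3.

A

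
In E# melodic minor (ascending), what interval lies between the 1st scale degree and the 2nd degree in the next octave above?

major 9th

Spelling E# melodic minor (ascending): E# F## G# A# B# C## D##.
The 1st scale degree is E# and the 2nd degree (up an octave) is F##.
From E# to F## is 14 semitones, exactly the major ninth.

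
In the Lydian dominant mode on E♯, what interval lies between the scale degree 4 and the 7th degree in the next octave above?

The scale runs E♯ F𝄪 G𝄪 A𝄪 B♯ C𝄪 D♯.
So we need the interval from A𝄪 up to D♯.
A𝄪 up to D♯ is 16 semitones, a half step narrower than a perfect eleventh, so the interval is diminished.

d11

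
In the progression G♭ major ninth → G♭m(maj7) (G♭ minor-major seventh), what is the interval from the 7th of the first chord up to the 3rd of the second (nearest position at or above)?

d4

The 7th of G♭ major ninth is F; the 3rd of G♭m(maj7) (G♭ minor-major seventh) is B𝄫.
From F to B𝄫: 4 semitones over a fourth = diminished.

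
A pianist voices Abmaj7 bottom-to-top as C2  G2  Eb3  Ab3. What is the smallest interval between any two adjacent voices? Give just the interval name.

Adjacent intervals: C2→G2 = perfect fifth; G2→Eb3 = minor sixth; Eb3→Ab3 = perfect fourth.
The smallest is Eb3 to Ab3, a perfect fourth (5 semitones).

perfect 4th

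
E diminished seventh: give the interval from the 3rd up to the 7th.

E diminished seventh: E–G–Bb–Db.
So we need the interval from G up to Db.
5 letter names make it a fifth; at 6 semitones (a half step narrower than perfect) the quality is diminished.

d5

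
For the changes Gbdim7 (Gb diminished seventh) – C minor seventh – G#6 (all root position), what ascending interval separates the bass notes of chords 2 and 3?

augmented fifth

The roots are C and G#.
5 letter names make it a fifth; at 8 semitones (a half step wider than perfect) the quality is augmented.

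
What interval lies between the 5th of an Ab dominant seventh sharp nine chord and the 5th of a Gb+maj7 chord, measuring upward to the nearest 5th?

major seventh

Ab dominant seventh sharp nine has Eb as its 5th, and Gb+maj7 has D as its 5th.
Counting 7 letters and 11 half steps from Eb gives a major seventh.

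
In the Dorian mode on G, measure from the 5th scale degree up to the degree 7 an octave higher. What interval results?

minor tenth

G dorian: G A Bb C D E F.
So we need the interval from D up to F.
From D to F: 15 semitones over a tenth = minor.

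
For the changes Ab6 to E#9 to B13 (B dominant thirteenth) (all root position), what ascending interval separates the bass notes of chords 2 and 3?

diminished fifth

The roots are E# and B.
5 letter names make it a fifth; at 6 semitones (a half step narrower than perfect) the quality is diminished.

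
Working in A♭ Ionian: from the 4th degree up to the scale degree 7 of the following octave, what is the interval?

The scale runs A♭ B♭ C D♭ E♭ F G.
So we need the interval from D♭ up to G.
11 letter names make it an eleventh; at 18 semitones (a half step wider than perfect) the quality is augmented.

augmented eleventh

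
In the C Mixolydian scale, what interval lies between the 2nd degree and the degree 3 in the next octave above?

Spelling the C Mixolydian scale: C D E F G A Bb.
2nd degree = D; degree 3 (up an octave) = E.
Counting 9 letters and 14 half steps from D gives a major ninth.

major ninth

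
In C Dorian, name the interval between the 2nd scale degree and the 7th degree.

m6

C dorian: C D E♭ F G A B♭.
That puts D below B♭.
From D to B♭: 8 semitones over a sixth = minor.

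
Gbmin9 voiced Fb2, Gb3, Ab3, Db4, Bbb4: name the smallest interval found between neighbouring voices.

Adjacent intervals: Fb2→Gb3 = major ninth; Gb3→Ab3 = major second; Ab3→Db4 = perfect fourth; Db4→Bbb4 = minor sixth.
The smallest is Gb3 to Ab3, a major second (2 semitones).

major second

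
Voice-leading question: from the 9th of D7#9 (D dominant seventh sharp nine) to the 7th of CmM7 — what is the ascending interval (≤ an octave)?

diminished 5th

D7#9 (D dominant seventh sharp nine) has E# as its 9th, and CmM7 has B as its 7th.
From E# to B: 6 semitones over a fifth = diminished.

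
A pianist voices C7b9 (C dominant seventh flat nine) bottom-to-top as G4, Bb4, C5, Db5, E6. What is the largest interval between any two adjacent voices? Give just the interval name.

Adjacent intervals: G4→Bb4 = minor third; Bb4→C5 = major second; C5→Db5 = minor second; Db5→E6 = augmented ninth.
The largest is Db5 to E6, an augmented ninth (15 semitones).

augmented ninth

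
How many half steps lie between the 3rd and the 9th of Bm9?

Bm9 (B minor ninth) is spelled B-D-F♯-A-C♯.
D to C♯ is a major seventh: 11 semitones.

11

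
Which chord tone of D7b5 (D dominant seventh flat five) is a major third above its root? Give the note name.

F#

Spelling the chord: D–F#–Ab–C.
The root is D. A major third above D is F#.
F# is the chord's 3rd.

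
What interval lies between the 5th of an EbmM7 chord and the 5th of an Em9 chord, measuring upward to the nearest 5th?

augmented 1st

EbmM7 has Bb as its 5th, and Em9 has B as its 5th.
Bb up to B is 1 semitone, a half step wider than a perfect unison, so the interval is augmented.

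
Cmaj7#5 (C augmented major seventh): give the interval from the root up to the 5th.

The chord tones of C augmented major seventh are C E G# B.
That puts C below G#.
5 letter names make it a fifth; at 8 semitones (a half step wider than perfect) the quality is augmented.

augmented 5th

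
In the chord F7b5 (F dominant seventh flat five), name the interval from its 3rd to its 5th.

The chord tones of F dominant seventh flat five are F, A, C♭, E♭.
3rd = A; 5th = C♭.
From A to C♭: 2 semitones over a third = diminished.

diminished third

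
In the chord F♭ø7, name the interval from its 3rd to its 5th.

minor third

F♭ø7 (F♭ half-diminished seventh): F♭, A𝄫, C𝄫, E𝄫.
That puts A𝄫 below C𝄫.
From A𝄫 to C𝄫: 3 semitones over a third = minor.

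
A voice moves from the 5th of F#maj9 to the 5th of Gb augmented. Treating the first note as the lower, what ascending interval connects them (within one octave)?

minor 2nd

F#maj9 has C# as its 5th, and Gb augmented has D as its 5th.
2 letter names make it a second; at 1 semitone (a half step narrower than major) the quality is minor.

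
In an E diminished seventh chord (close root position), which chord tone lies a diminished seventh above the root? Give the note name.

Db

Edim7 is spelled E G Bb Db.
The root is E. A diminished seventh above E is Db.
Db is the chord's 7th.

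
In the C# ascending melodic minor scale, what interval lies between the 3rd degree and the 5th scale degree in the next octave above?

major 10th

The scale runs C# D# E F# G# A# B#.
3rd degree = E; scale degree 5 (up an octave) = G#.
E up to G# spans 10 letter names and 16 semitones — a major tenth.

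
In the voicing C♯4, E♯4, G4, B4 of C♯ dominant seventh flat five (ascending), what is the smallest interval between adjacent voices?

diminished third

Adjacent intervals: C♯4→E♯4 = major third; E♯4→G4 = diminished third; G4→B4 = major third.
The smallest is E♯4 to G4, a diminished third (2 semitones).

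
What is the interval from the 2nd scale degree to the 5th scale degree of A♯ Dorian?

P4

The scale runs A♯ B♯ C♯ D♯ E♯ F𝄪 G♯.
That puts B♯ below E♯.
From B♯ to E♯ is 5 semitones, exactly the perfect fourth.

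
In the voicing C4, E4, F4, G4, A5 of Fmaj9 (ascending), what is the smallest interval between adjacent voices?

Adjacent intervals: C4→E4 = major third; E4→F4 = minor second; F4→G4 = major second; G4→A5 = major ninth.
The smallest is E4 to F4, a minor second (1 semitone).

minor second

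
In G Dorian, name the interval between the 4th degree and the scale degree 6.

G dorian: G A B♭ C D E F.
So we need the interval from C up to E.
C up to E spans 3 letter names and 4 semitones — a major third.

major third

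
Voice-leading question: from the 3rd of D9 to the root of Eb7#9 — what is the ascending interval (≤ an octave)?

diminished seventh

The 3rd of D9 is F#; the root of Eb7#9 is Eb.
From F# to Eb: 9 semitones over a seventh = diminished.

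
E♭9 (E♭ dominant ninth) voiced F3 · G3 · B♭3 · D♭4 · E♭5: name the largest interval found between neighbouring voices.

major 9th

Adjacent intervals: F3→G3 = major second; G3→B♭3 = minor third; B♭3→D♭4 = minor third; D♭4→E♭5 = major ninth.
The largest is D♭4 to E♭5, a major ninth (14 semitones).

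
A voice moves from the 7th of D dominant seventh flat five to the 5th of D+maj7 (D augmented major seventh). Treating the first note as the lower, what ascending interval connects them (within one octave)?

augmented 6th

D dominant seventh flat five has C as its 7th, and D+maj7 (D augmented major seventh) has A# as its 5th.
From C to A#: 10 semitones over a sixth = augmented.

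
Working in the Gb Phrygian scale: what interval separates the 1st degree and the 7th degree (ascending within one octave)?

minor seventh

Spelling the Gb Phrygian scale: Gb Abb Bbb Cb Db Ebb Fb.
The 1st degree is Gb and the 7th scale degree is Fb.
7 letter names make it a seventh; at 10 semitones (a half step narrower than major) the quality is minor.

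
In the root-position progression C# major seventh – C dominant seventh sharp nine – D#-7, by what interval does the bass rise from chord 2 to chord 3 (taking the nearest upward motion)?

The roots are C and D#.
2 letter names make it a second; at 3 semitones (a half step wider than major) the quality is augmented.

A2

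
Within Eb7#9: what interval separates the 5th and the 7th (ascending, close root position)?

minor 3rd

Eb dominant seventh sharp nine is spelled Eb-G-Bb-Db-F#.
So we need the interval from Bb up to Db.
From Bb to Db: 3 semitones over a third = minor.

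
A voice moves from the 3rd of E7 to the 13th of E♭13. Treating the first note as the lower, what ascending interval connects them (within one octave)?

diminished fourth

E7 has G♯ as its 3rd, and E♭13 has C as its 13th.
From G♯ to C: 4 semitones over a fourth = diminished.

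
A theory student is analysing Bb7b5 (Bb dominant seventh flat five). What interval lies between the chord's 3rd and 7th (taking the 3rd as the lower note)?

The chord tones of Bb dominant seventh flat five are Bb-D-Fb-Ab.
3rd = D; 7th = Ab.
From D to Ab: 6 semitones over a fifth = diminished.

d5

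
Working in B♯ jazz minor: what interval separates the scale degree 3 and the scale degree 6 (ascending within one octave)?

The scale runs B♯ C𝄪 D♯ E♯ F𝄪 G𝄪 A𝄪.
The scale degree 3 is D♯ and the 6th scale degree is G𝄪.
D♯ up to G𝄪 is 6 semitones, a half step wider than a perfect fourth, so the interval is augmented.

augmented fourth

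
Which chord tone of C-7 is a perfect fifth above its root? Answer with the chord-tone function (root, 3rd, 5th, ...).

5th

Cm7 (C minor seventh) is spelled C–Eb–G–Bb.
The root is C. A perfect fifth above C is G.
G is the chord's 5th.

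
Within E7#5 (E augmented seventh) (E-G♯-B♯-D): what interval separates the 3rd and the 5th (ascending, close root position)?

major third

So we need the interval from G♯ up to B♯.
From G♯ to B♯ is 4 semitones, exactly the major third.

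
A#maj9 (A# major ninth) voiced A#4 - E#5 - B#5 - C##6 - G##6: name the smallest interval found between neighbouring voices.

major 2nd

Adjacent intervals: A#4→E#5 = perfect fifth; E#5→B#5 = perfect fifth; B#5→C##6 = major second; C##6→G##6 = perfect fifth.
The smallest is B#5 to C##6, a major second (2 semitones).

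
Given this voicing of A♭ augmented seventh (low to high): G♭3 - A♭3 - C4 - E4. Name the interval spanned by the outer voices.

The outer voices are G♭3 and E4.
From G♭ to E: 10 semitones over a sixth = augmented.

A6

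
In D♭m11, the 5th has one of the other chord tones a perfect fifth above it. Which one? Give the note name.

Eb

The chord tones of D♭m11 are D♭–F♭–A♭–C♭–E♭–G♭.
The 5th is A♭. A perfect fifth above A♭ is E♭.
E♭ is the chord's 9th.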